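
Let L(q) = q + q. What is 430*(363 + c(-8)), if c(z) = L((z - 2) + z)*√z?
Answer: 156090 - 30960*I*√2 ≈ 1.5609e+5 - 43784.0*I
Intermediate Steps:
L(q) = 2*q
c(z) = √z*(-4 + 4*z) (c(z) = (2*((z - 2) + z))*√z = (2*((-2 + z) + z))*√z = (2*(-2 + 2*z))*√z = (-4 + 4*z)*√z = √z*(-4 + 4*z))
430*(363 + c(-8)) = 430*(363 + 4*√(-8)*(-1 - 8)) = 430*(363 + 4*(2*I*√2)*(-9)) = 430*(363 - 72*I*√2) = 156090 - 30960*I*√2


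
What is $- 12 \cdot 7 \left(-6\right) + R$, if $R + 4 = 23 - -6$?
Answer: $529$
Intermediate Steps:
$R = 25$ ($R = -4 + \left(23 - -6\right) = -4 + \left(23 + 6\right) = -4 + 29 = 25$)
$- 12 \cdot 7 \left(-6\right) + R = - 12 \cdot 7 \left(-6\right) + 25 = \left(-12\right) \left(-42\right) + 25 = 504 + 25 = 529$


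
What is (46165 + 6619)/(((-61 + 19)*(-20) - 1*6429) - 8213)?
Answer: -26392/6901 ≈ -3.8244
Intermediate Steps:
(46165 + 6619)/(((-61 + 19)*(-20) - 1*6429) - 8213) = 52784/((-42*(-20) - 6429) - 8213) = 52784/((840 - 6429) - 8213) = 52784/(-5589 - 8213) = 52784/(-13802) = 52784*(-1/13802) = -26392/6901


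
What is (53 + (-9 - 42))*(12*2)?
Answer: 48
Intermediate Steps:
(53 + (-9 - 42))*(12*2) = (53 - 51)*24 = 2*24 = 48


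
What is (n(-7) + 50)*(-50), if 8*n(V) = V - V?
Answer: -2500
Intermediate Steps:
n(V) = 0 (n(V) = (V - V)/8 = (⅛)*0 = 0)
(n(-7) + 50)*(-50) = (0 + 50)*(-50) = 50*(-50) = -2500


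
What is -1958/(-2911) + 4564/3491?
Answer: 20121182/10162301 ≈ 1.9800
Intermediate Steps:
-1958/(-2911) + 4564/3491 = -1958*(-1/2911) + 4564*(1/3491) = 1958/2911 + 4564/3491 = 20121182/10162301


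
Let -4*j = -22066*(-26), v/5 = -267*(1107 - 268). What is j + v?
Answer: -1263494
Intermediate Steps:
v = -1120065 (v = 5*(-267*(1107 - 268)) = 5*(-267*839) = 5*(-224013) = -1120065)
j = -143429 (j = -(-11033)*(-26)/2 = -1/4*573716 = -143429)
j + v = -143429 - 1120065 = -1263494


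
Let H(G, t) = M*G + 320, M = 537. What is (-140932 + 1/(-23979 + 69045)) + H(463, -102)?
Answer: 4867984255/45066 ≈ 1.0802e+5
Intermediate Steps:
H(G, t) = 320 + 537*G (H(G, t) = 537*G + 320 = 320 + 537*G)
(-140932 + 1/(-23979 + 69045)) + H(463, -102) = (-140932 + 1/(-23979 + 69045)) + (320 + 537*463) = (-140932 + 1/45066) + (320 + 248631) = (-140932 + 1/45066) + 248951 = -6351241511/45066 + 248951 = 4867984255/45066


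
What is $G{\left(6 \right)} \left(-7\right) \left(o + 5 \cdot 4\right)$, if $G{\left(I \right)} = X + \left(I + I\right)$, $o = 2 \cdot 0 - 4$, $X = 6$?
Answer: $-2016$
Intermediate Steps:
$o = -4$ ($o = 0 - 4 = -4$)
$G{\left(I \right)} = 6 + 2 I$ ($G{\left(I \right)} = 6 + \left(I + I\right) = 6 + 2 I$)
$G{\left(6 \right)} \left(-7\right) \left(o + 5 \cdot 4\right) = \left(6 + 2 \cdot 6\right) \left(-7\right) \left(-4 + 5 \cdot 4\right) = \left(6 + 12\right) \left(-7\right) \left(-4 + 20\right) = 18 \left(-7\right) 16 = \left(-126\right) 16 = -2016$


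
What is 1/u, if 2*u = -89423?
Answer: -2/89423 ≈ -2.2366e-5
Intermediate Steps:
u = -89423/2 (u = (½)*(-89423) = -89423/2 ≈ -44712.)
1/u = 1/(-89423/2) = -2/89423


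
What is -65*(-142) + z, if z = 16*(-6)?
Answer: 9134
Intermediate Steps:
z = -96
-65*(-142) + z = -65*(-142) - 96 = 9230 - 96 = 9134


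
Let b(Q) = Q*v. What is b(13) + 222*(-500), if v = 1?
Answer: -110987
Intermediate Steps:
b(Q) = Q (b(Q) = Q*1 = Q)
b(13) + 222*(-500) = 13 + 222*(-500) = 13 - 111000 = -110987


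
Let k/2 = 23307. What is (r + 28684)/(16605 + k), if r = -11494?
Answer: 5730/21073 ≈ 0.27191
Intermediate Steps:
k = 46614 (k = 2*23307 = 46614)
(r + 28684)/(16605 + k) = (-11494 + 28684)/(16605 + 46614) = 17190/63219 = 17190*(1/63219) = 5730/21073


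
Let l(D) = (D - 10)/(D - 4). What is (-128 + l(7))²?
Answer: 16641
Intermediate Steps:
l(D) = (-10 + D)/(-4 + D)
(-128 + l(7))² = (-128 + (-10 + 7)/(-4 + 7))² = (-128 - 3/3)² = (-128 + (⅓)*(-3))² = (-128 - 1)² = (-129)² = 16641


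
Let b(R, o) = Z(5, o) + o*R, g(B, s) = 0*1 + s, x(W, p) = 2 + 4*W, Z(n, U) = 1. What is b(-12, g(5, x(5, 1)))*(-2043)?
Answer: 537309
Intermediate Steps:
g(B, s) = s (g(B, s) = 0 + s = s)
b(R, o) = 1 + R*o (b(R, o) = 1 + o*R = 1 + R*o)
b(-12, g(5, x(5, 1)))*(-2043) = (1 - 12*(2 + 4*5))*(-2043) = (1 - 12*(2 + 20))*(-2043) = (1 - 12*22)*(-2043) = (1 - 264)*(-2043) = -263*(-2043) = 537309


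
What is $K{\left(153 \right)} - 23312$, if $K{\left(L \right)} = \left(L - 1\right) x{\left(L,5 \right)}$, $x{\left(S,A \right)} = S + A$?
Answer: $704$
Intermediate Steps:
$x{\left(S,A \right)} = A + S$
$K{\left(L \right)} = \left(-1 + L\right) \left(5 + L\right)$ ($K{\left(L \right)} = \left(L - 1\right) \left(5 + L\right) = \left(-1 + L\right) \left(5 + L\right)$)
$K{\left(153 \right)} - 23312 = \left(-1 + 153\right) \left(5 + 153\right) - 23312 = 152 \cdot 158 - 23312 = 24016 - 23312 = 704$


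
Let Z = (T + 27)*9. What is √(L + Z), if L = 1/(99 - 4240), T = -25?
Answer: √308657717/4141 ≈ 4.2426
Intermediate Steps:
L = -1/4141 (L = 1/(-4141) = -1/4141 ≈ -0.00024149)
Z = 18 (Z = (-25 + 27)*9 = 2*9 = 18)
√(L + Z) = √(-1/4141 + 18) = √(74537/4141) = √308657717/4141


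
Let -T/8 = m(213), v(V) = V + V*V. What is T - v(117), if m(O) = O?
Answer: -15510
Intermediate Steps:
v(V) = V + V²
T = -1704 (T = -8*213 = -1704)
T - v(117) = -1704 - 117*(1 + 117) = -1704 - 117*118 = -1704 - 1*13806 = -1704 - 13806 = -15510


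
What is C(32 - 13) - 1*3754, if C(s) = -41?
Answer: -3795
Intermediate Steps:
C(32 - 13) - 1*3754 = -41 - 1*3754 = -41 - 3754 = -3795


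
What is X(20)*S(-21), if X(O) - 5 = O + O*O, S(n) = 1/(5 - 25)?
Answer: -85/4 ≈ -21.250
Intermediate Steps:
S(n) = -1/20 (S(n) = 1/(-20) = -1/20)
X(O) = 5 + O + O**2 (X(O) = 5 + (O + O*O) = 5 + (O + O**2) = 5 + O + O**2)
X(20)*S(-21) = (5 + 20 + 20**2)*(-1/20) = (5 + 20 + 400)*(-1/20) = 425*(-1/20) = -85/4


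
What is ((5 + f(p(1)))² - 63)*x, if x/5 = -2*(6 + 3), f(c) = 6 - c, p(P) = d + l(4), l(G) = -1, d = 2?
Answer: -3330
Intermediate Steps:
p(P) = 1 (p(P) = 2 - 1 = 1)
x = -90 (x = 5*(-2*(6 + 3)) = 5*(-2*9) = 5*(-18) = -90)
((5 + f(p(1)))² - 63)*x = ((5 + (6 - 1*1))² - 63)*(-90) = ((5 + (6 - 1))² - 63)*(-90) = ((5 + 5)² - 63)*(-90) = (10² - 63)*(-90) = (100 - 63)*(-90) = 37*(-90) = -3330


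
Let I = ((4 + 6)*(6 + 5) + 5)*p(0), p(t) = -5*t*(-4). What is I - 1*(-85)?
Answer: 85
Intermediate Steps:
p(t) = 20*t
I = 0 (I = ((4 + 6)*(6 + 5) + 5)*(20*0) = (10*11 + 5)*0 = (110 + 5)*0 = 115*0 = 0)
I - 1*(-85) = 0 - 1*(-85) = 0 + 85 = 85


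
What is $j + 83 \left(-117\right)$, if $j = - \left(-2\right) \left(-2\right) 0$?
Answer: $-9711$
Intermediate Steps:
$j = 0$ ($j = - 4 \cdot 0 = \left(-1\right) 0 = 0$)
$j + 83 \left(-117\right) = 0 + 83 \left(-117\right) = 0 - 9711 = -9711$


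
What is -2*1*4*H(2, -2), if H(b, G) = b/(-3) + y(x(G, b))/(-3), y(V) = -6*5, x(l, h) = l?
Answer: -224/3 ≈ -74.667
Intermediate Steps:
y(V) = -30 (y(V) = -1*30 = -30)
H(b, G) = 10 - b/3 (H(b, G) = b/(-3) - 30/(-3) = b*(-1/3) - 30*(-1/3) = -b/3 + 10 = 10 - b/3)
-2*1*4*H(2, -2) = -2*1*4*(10 - 1/3*2) = -8*(10 - 2/3) = -8*28/3 = -2*112/3 = -224/3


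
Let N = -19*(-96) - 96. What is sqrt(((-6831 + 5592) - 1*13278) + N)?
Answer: 21*I*sqrt(29) ≈ 113.09*I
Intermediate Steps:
N = 1728 (N = 1824 - 96 = 1728)
sqrt(((-6831 + 5592) - 1*13278) + N) = sqrt(((-6831 + 5592) - 1*13278) + 1728) = sqrt((-1239 - 13278) + 1728) = sqrt(-14517 + 1728) = sqrt(-12789) = 21*I*sqrt(29)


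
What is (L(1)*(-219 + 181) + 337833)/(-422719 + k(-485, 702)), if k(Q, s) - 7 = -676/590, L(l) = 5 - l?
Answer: -99615895/124700378 ≈ -0.79884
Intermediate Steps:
k(Q, s) = 1727/295 (k(Q, s) = 7 - 676/590 = 7 - 676*1/590 = 7 - 338/295 = 1727/295)
(L(1)*(-219 + 181) + 337833)/(-422719 + k(-485, 702)) = ((5 - 1*1)*(-219 + 181) + 337833)/(-422719 + 1727/295) = ((5 - 1)*(-38) + 337833)/(-124700378/295) = (4*(-38) + 337833)*(-295/124700378) = (-152 + 337833)*(-295/124700378) = 337681*(-295/124700378) = -99615895/124700378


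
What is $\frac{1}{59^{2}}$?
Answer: $\frac{1}{3481} \approx 0.00028727$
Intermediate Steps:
$\frac{1}{59^{2}} = \frac{1}{3481}$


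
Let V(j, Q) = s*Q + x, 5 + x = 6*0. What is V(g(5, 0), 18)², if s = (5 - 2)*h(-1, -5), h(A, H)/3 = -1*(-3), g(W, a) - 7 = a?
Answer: 231361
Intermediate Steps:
g(W, a) = 7 + a
h(A, H) = 9 (h(A, H) = 3*(-1*(-3)) = 3*3 = 9)
s = 27 (s = (5 - 2)*9 = 3*9 = 27)
x = -5 (x = -5 + 6*0 = -5 + 0 = -5)
V(j, Q) = -5 + 27*Q (V(j, Q) = 27*Q - 5 = -5 + 27*Q)
V(g(5, 0), 18)² = (-5 + 27*18)² = (-5 + 486)² = 481² = 231361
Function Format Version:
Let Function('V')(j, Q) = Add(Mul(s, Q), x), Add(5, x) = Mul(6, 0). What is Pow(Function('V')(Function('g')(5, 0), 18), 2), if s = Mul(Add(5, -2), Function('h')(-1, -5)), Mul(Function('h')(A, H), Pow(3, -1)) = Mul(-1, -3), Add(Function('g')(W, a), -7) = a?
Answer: 231361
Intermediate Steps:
Function('g')(W, a) = Add(7, a)
Function('h')(A, H) = 9 (Function('h')(A, H) = Mul(3, Mul(-1, -3)) = Mul(3, 3) = 9)
s = 27 (s = Mul(Add(5, -2), 9) = Mul(3, 9) = 27)
x = -5 (x = Add(-5, Mul(6, 0)) = Add(-5, 0) = -5)
Function('V')(j, Q) = Add(-5, Mul(27, Q)) (Function('V')(j, Q) = Add(Mul(27, Q), -5) = Add(-5, Mul(27, Q)))
Pow(Function('V')(Function('g')(5, 0), 18), 2) = Pow(Add(-5, Mul(27, 18)), 2) = Pow(Add(-5, 486), 2) = Pow(481, 2) = 231361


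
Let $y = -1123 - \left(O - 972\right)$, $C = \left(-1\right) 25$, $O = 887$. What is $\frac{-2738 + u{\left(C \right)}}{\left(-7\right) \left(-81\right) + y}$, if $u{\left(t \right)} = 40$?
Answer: $\frac{2698}{471} \approx 5.7282$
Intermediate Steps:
$C = -25$
$y = -1038$ ($y = -1123 - \left(887 - 972\right) = -1123 - -85 = -1123 + 85 = -1038$)
$\frac{-2738 + u{\left(C \right)}}{\left(-7\right) \left(-81\right) + y} = \frac{-2738 + 40}{\left(-7\right) \left(-81\right) - 1038} = - \frac{2698}{567 - 1038} = - \frac{2698}{-471} = \left(-2698\right) \left(- \frac{1}{471}\right) = \frac{2698}{471}$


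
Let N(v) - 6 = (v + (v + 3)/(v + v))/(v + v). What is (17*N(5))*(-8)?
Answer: -22372/25 ≈ -894.88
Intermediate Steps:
N(v) = 6 + (v + (3 + v)/(2*v))/(2*v) (N(v) = 6 + (v + (v + 3)/(v + v))/(v + v) = 6 + (v + (3 + v)/((2*v)))/((2*v)) = 6 + (v + (3 + v)*(1/(2*v)))*(1/(2*v)) = 6 + (v + (3 + v)/(2*v))*(1/(2*v)) = 6 + (v + (3 + v)/(2*v))/(2*v))
(17*N(5))*(-8) = (17*((¼)*(3 + 5 + 26*5²)/5²))*(-8) = (17*((¼)*(1/25)*(3 + 5 + 26*25)))*(-8) = (17*((¼)*(1/25)*(3 + 5 + 650)))*(-8) = (17*((¼)*(1/25)*658))*(-8) = (17*(329/50))*(-8) = (5593/50)*(-8) = -22372/25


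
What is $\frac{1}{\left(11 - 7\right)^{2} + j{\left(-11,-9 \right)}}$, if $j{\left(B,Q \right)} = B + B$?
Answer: $- \frac{1}{6} \approx -0.16667$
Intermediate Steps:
$j{\left(B,Q \right)} = 2 B$
$\frac{1}{\left(11 - 7\right)^{2} + j{\left(-11,-9 \right)}} = \frac{1}{\left(11 - 7\right)^{2} + 2 \left(-11\right)} = \frac{1}{4^{2} - 22} = \frac{1}{16 - 22} = \frac{1}{-6} = - \frac{1}{6}$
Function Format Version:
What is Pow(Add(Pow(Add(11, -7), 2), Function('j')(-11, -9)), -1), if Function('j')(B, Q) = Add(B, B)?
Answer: Rational(-1, 6) ≈ -0.16667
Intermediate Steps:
Function('j')(B, Q) = Mul(2, B)
Pow(Add(Pow(Add(11, -7), 2), Function('j')(-11, -9)), -1) = Pow(Add(Pow(Add(11, -7), 2), Mul(2, -11)), -1) = Pow(Add(Pow(4, 2), -22), -1) = Pow(Add(16, -22), -1) = Pow(-6, -1) = Rational(-1, 6)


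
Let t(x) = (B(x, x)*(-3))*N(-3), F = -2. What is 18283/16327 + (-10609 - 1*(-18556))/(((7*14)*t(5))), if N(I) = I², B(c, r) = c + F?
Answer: 1708865/14400414 ≈ 0.11867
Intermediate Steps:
B(c, r) = -2 + c (B(c, r) = c - 2 = -2 + c)
t(x) = 54 - 27*x (t(x) = ((-2 + x)*(-3))*(-3)² = (6 - 3*x)*9 = 54 - 27*x)
18283/16327 + (-10609 - 1*(-18556))/(((7*14)*t(5))) = 18283/16327 + (-10609 - 1*(-18556))/(((7*14)*(54 - 27*5))) = 18283*(1/16327) + (-10609 + 18556)/((98*(54 - 135))) = 18283/16327 + 7947/((98*(-81))) = 18283/16327 + 7947/(-7938) = 18283/16327 + 7947*(-1/7938) = 18283/16327 - 883/882 = 1708865/14400414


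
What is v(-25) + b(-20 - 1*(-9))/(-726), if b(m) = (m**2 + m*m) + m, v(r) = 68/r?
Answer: -1671/550 ≈ -3.0382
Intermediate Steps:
b(m) = m + 2*m**2 (b(m) = (m**2 + m**2) + m = 2*m**2 + m = m + 2*m**2)
v(-25) + b(-20 - 1*(-9))/(-726) = 68/(-25) + ((-20 - 1*(-9))*(1 + 2*(-20 - 1*(-9))))/(-726) = 68*(-1/25) + ((-20 + 9)*(1 + 2*(-20 + 9)))*(-1/726) = -68/25 - 11*(1 + 2*(-11))*(-1/726) = -68/25 - 11*(1 - 22)*(-1/726) = -68/25 - 11*(-21)*(-1/726) = -68/25 + 231*(-1/726) = -68/25 - 7/22 = -1671/550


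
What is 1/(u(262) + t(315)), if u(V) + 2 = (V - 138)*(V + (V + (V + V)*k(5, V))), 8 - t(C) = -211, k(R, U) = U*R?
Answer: 1/85183753 ≈ 1.1739e-8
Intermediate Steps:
k(R, U) = R*U
t(C) = 219 (t(C) = 8 - 1*(-211) = 8 + 211 = 219)
u(V) = -2 + (-138 + V)*(2*V + 10*V²) (u(V) = -2 + (V - 138)*(V + (V + (V + V)*(5*V))) = -2 + (-138 + V)*(V + (V + (2*V)*(5*V))) = -2 + (-138 + V)*(V + (V + 10*V²)) = -2 + (-138 + V)*(2*V + 10*V²))
1/(u(262) + t(315)) = 1/((-2 - 1378*262² - 276*262 + 10*262³) + 219) = 1/((-2 - 1378*68644 - 72312 + 10*17984728) + 219) = 1/((-2 - 94591432 - 72312 + 179847280) + 219) = 1/(85183534 + 219) = 1/85183753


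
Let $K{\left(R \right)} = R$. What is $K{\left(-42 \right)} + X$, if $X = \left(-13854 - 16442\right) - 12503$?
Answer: $-42841$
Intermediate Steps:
$X = -42799$ ($X = -30296 - 12503 = -42799$)
$K{\left(-42 \right)} + X = -42 - 42799 = -42841$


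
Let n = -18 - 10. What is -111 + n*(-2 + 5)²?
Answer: -363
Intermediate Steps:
n = -28
-111 + n*(-2 + 5)² = -111 - 28*(-2 + 5)² = -111 - 28*3² = -111 - 28*9 = -111 - 252 = -363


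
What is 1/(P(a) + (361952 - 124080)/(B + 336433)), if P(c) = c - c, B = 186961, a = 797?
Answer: 261697/118936 ≈ 2.2003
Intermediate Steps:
P(c) = 0
1/(P(a) + (361952 - 124080)/(B + 336433)) = 1/(0 + (361952 - 124080)/(186961 + 336433)) = 1/(0 + 237872/523394) = 1/(0 + 237872*(1/523394)) = 1/(0 + 118936/261697) = 1/(118936/261697) = 261697/118936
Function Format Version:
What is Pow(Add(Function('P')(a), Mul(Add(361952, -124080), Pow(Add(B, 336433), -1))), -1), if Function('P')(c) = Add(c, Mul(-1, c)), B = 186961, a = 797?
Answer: Rational(261697, 118936) ≈ 2.2003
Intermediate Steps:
Function('P')(c) = 0
Pow(Add(Function('P')(a), Mul(Add(361952, -124080), Pow(Add(B, 336433), -1))), -1) = Pow(Add(0, Mul(Add(361952, -124080), Pow(Add(186961, 336433), -1))), -1) = Pow(Add(0, Mul(237872, Pow(523394, -1))), -1) = Pow(Add(0, Mul(237872, Rational(1, 523394))), -1) = Pow(Add(0, Rational(118936, 261697)), -1) = Pow(Rational(118936, 261697), -1) = Rational(261697, 118936)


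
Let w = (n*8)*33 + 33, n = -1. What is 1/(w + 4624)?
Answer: 1/4393 ≈ 0.00022763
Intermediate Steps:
w = -231 (w = -1*8*33 + 33 = -8*33 + 33 = -264 + 33 = -231)
1/(w + 4624) = 1/(-231 + 4624) = 1/4393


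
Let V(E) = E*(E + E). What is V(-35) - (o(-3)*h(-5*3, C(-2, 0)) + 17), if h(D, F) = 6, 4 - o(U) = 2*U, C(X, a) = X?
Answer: 2373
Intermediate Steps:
o(U) = 4 - 2*U
V(E) = 2*E² (V(E) = E*(2*E) = 2*E²)
V(-35) - (o(-3)*h(-5*3, C(-2, 0)) + 17) = 2*(-35)² - ((4 - 2*(-3))*6 + 17) = 2*1225 - ((4 + 6)*6 + 17) = 2450 - (10*6 + 17) = 2450 - (60 + 17) = 2450 - 1*77 = 2450 - 77 = 2373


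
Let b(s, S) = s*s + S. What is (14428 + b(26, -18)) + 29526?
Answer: 44612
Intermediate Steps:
b(s, S) = S + s² (b(s, S) = s² + S = S + s²)
(14428 + b(26, -18)) + 29526 = (14428 + (-18 + 26²)) + 29526 = (14428 + (-18 + 676)) + 29526 = (14428 + 658) + 29526 = 15086 + 29526 = 44612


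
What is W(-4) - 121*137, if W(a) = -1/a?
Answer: -66307/4 ≈ -16577.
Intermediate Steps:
W(-4) - 121*137 = -1/(-4) - 121*137 = -1*(-1/4) - 16577 = 1/4 - 16577 = -66307/4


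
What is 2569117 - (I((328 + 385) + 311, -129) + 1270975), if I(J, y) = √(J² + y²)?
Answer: 1298142 - √1065217 ≈ 1.2971e+6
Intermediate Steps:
2569117 - (I((328 + 385) + 311, -129) + 1270975) = 2569117 - (√(((328 + 385) + 311)² + (-129)²) + 1270975) = 2569117 - (√((713 + 311)² + 16641) + 1270975) = 2569117 - (√(1024² + 16641) + 1270975) = 2569117 - (√(1048576 + 16641) + 1270975) = 2569117 - (√1065217 + 1270975) = 2569117 - (1270975 + √1065217) = 2569117 + (-1270975 - √1065217) = 1298142 - √1065217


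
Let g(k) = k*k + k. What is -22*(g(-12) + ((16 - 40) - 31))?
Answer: -1694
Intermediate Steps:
g(k) = k + k² (g(k) = k² + k = k + k²)
-22*(g(-12) + ((16 - 40) - 31)) = -22*(-12*(1 - 12) + ((16 - 40) - 31)) = -22*(-12*(-11) + (-24 - 31)) = -22*(132 - 55) = -22*77 = -1694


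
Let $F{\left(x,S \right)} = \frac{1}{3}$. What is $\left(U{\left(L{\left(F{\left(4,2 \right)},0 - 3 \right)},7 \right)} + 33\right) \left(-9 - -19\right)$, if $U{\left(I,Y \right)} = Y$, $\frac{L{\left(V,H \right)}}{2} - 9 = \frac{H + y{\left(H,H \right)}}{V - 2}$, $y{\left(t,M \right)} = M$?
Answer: $400$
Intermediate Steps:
$F{\left(x,S \right)} = \frac{1}{3}$
$L{\left(V,H \right)} = 18 + \frac{4 H}{-2 + V}$ ($L{\left(V,H \right)} = 18 + 2 \frac{H + H}{V - 2} = 18 + 2 \frac{2 H}{-2 + V} = 18 + \frac{4 H}{-2 + V}$)
$\left(U{\left(L{\left(F{\left(4,2 \right)},0 - 3 \right)},7 \right)} + 33\right) \left(-9 - -19\right) = \left(7 + 33\right) \left(-9 - -19\right) = 40 \left(-9 + 19\right) = 40 \cdot 10 = 400$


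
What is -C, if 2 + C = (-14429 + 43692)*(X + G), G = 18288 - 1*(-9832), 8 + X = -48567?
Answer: 598574667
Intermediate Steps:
X = -48575 (X = -8 - 48567 = -48575)
G = 28120 (G = 18288 + 9832 = 28120)
C = -598574667 (C = -2 + (-14429 + 43692)*(-48575 + 28120) = -2 + 29263*(-20455) = -2 - 598574665 = -598574667)
-C = -1*(-598574667) = 598574667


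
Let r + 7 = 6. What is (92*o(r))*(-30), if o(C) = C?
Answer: 2760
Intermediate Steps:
r = -1 (r = -7 + 6 = -1)
(92*o(r))*(-30) = (92*(-1))*(-30) = -92*(-30) = 2760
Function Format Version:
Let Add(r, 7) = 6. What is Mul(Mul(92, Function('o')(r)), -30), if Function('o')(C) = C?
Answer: 2760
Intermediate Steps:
r = -1 (r = Add(-7, 6) = -1)
Mul(Mul(92, Function('o')(r)), -30) = Mul(Mul(92, -1), -30) = Mul(-92, -30) = 2760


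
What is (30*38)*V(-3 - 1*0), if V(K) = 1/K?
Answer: -380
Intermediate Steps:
(30*38)*V(-3 - 1*0) = (30*38)/(-3 - 1*0) = 1140/(-3 + 0) = 1140/(-3) = 1140*(-1/3) = -380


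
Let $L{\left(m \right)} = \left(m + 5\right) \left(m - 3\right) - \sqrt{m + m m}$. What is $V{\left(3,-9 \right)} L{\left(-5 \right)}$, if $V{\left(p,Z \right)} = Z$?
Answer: $18 \sqrt{5} \approx 40.249$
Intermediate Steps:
$L{\left(m \right)} = - \sqrt{m + m^{2}} + \left(-3 + m\right) \left(5 + m\right)$ ($L{\left(m \right)} = \left(5 + m\right) \left(-3 + m\right) - \sqrt{m + m^{2}} = \left(-3 + m\right) \left(5 + m\right) - \sqrt{m + m^{2}} = - \sqrt{m + m^{2}} + \left(-3 + m\right) \left(5 + m\right)$)
$V{\left(3,-9 \right)} L{\left(-5 \right)} = - 9 \left(-15 + \left(-5\right)^{2} - \sqrt{- 5 \left(1 - 5\right)} + 2 \left(-5\right)\right) = - 9 \left(-15 + 25 - \sqrt{\left(-5\right) \left(-4\right)} - 10\right) = - 9 \left(-15 + 25 - \sqrt{20} - 10\right) = - 9 \left(-15 + 25 - 2 \sqrt{5} - 10\right) = - 9 \left(- 2 \sqrt{5}\right) = 18 \sqrt{5}$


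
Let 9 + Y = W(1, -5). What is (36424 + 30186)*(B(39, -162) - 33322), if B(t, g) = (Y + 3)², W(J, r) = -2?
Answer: -2215315380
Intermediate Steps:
Y = -11 (Y = -9 - 2 = -11)
B(t, g) = 64 (B(t, g) = (-11 + 3)² = (-8)² = 64)
(36424 + 30186)*(B(39, -162) - 33322) = (36424 + 30186)*(64 - 33322) = 66610*(-33258) = -2215315380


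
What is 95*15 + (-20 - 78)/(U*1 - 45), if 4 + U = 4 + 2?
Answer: 61373/43 ≈ 1427.3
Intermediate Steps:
U = 2 (U = -4 + (4 + 2) = -4 + 6 = 2)
95*15 + (-20 - 78)/(U*1 - 45) = 95*15 + (-20 - 78)/(2*1 - 45) = 1425 - 98/(2 - 45) = 1425 - 98/(-43) = 1425 - 98*(-1/43) = 1425 + 98/43 = 61373/43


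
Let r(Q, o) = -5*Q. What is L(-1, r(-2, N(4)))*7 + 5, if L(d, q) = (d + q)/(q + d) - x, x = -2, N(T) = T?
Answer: 26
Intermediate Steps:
L(d, q) = 3 (L(d, q) = (d + q)/(q + d) - 1*(-2) = (d + q)/(d + q) + 2 = 1 + 2 = 3)
L(-1, r(-2, N(4)))*7 + 5 = 3*7 + 5 = 21 + 5 = 26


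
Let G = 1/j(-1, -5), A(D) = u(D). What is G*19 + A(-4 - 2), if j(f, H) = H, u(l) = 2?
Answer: -9/5 ≈ -1.8000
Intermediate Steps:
A(D) = 2
G = -⅕ (G = 1/(-5) = -⅕ ≈ -0.20000)
G*19 + A(-4 - 2) = -⅕*19 + 2 = -19/5 + 2 = -9/5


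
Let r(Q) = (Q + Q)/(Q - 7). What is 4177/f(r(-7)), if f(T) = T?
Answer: 4177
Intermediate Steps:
r(Q) = 2*Q/(-7 + Q) (r(Q) = (2*Q)/(-7 + Q) = 2*Q/(-7 + Q))
4177/f(r(-7)) = 4177/((2*(-7)/(-7 - 7))) = 4177/((2*(-7)/(-14))) = 4177/((2*(-7)*(-1/14))) = 4177/1 = 4177*1 = 4177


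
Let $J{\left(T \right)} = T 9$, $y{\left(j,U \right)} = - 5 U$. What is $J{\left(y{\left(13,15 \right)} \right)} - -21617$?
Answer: $20942$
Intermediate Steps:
$J{\left(T \right)} = 9 T$
$J{\left(y{\left(13,15 \right)} \right)} - -21617 = 9 \left(\left(-5\right) 15\right) - -21617 = 9 \left(-75\right) + 21617 = -675 + 21617 = 20942$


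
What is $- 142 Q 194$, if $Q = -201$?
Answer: $5537148$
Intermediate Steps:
$- 142 Q 194 = \left(-142\right) \left(-201\right) 194 = 28542 \cdot 194 = 5537148$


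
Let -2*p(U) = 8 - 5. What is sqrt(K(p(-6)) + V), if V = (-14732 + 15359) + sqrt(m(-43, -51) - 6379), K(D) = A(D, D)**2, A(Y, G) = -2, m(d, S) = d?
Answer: sqrt(631 + 13*I*sqrt(38)) ≈ 25.17 + 1.5919*I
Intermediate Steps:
p(U) = -3/2 (p(U) = -(8 - 5)/2 = -1/2*3 = -3/2)
K(D) = 4 (K(D) = (-2)**2 = 4)
V = 627 + 13*I*sqrt(38) (V = (-14732 + 15359) + sqrt(-43 - 6379) = 627 + sqrt(-6422) = 627 + 13*I*sqrt(38) ≈ 627.0 + 80.137*I)
sqrt(K(p(-6)) + V) = sqrt(4 + (627 + 13*I*sqrt(38))) = sqrt(631 + 13*I*sqrt(38))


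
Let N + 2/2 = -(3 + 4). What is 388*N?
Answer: -3104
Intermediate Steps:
N = -8 (N = -1 - (3 + 4) = -1 - 1*7 = -1 - 7 = -8)
388*N = 388*(-8) = -3104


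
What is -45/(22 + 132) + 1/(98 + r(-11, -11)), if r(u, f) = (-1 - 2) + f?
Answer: -37/132 ≈ -0.28030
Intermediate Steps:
r(u, f) = -3 + f
-45/(22 + 132) + 1/(98 + r(-11, -11)) = -45/(22 + 132) + 1/(98 + (-3 - 11)) = -45/154 + 1/(98 - 14) = (1/154)*(-45) + 1/84 = -45/154 + 1/84 = -37/132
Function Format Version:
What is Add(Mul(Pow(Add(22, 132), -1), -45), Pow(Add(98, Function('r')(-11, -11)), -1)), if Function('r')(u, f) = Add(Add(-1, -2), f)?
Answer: Rational(-37, 132) ≈ -0.28030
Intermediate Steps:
Function('r')(u, f) = Add(-3, f)
Add(Mul(Pow(Add(22, 132), -1), -45), Pow(Add(98, Function('r')(-11, -11)), -1)) = Add(Mul(Pow(Add(22, 132), -1), -45), Pow(Add(98, Add(-3, -11)), -1)) = Add(Mul(Pow(154, -1), -45), Pow(Add(98, -14), -1)) = Add(Mul(Rational(1, 154), -45), Pow(84, -1)) = Add(Rational(-45, 154), Rational(1, 84)) = Rational(-37, 132)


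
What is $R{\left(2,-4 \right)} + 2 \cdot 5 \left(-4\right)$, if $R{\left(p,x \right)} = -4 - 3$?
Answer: $-47$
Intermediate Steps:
$R{\left(p,x \right)} = -7$
$R{\left(2,-4 \right)} + 2 \cdot 5 \left(-4\right) = -7 + 2 \cdot 5 \left(-4\right) = -7 + 10 \left(-4\right) = -7 - 40 = -47$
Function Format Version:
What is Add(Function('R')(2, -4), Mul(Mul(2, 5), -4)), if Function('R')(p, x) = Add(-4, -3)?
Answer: -47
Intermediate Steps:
Function('R')(p, x) = -7
Add(Function('R')(2, -4), Mul(Mul(2, 5), -4)) = Add(-7, Mul(Mul(2, 5), -4)) = Add(-7, Mul(10, -4)) = Add(-7, -40) = -47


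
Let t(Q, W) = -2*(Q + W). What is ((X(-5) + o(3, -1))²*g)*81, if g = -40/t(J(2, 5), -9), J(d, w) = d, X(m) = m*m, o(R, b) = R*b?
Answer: -784080/7 ≈ -1.1201e+5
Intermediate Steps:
X(m) = m²
t(Q, W) = -2*Q - 2*W
g = -20/7 (g = -40/(-2*2 - 2*(-9)) = -40/(-4 + 18) = -40/14 = -40*1/14 = -20/7 ≈ -2.8571)
((X(-5) + o(3, -1))²*g)*81 = (((-5)² + 3*(-1))²*(-20/7))*81 = ((25 - 3)²*(-20/7))*81 = (22²*(-20/7))*81 = (484*(-20/7))*81 = -9680/7*81 = -784080/7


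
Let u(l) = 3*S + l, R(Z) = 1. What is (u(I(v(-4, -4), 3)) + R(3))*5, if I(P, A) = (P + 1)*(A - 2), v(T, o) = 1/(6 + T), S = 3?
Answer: 115/2 ≈ 57.500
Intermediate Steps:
I(P, A) = (1 + P)*(-2 + A)
u(l) = 9 + l (u(l) = 3*3 + l = 9 + l)
(u(I(v(-4, -4), 3)) + R(3))*5 = ((9 + (-2 + 3 - 2/(6 - 4) + 3/(6 - 4))) + 1)*5 = ((9 + (-2 + 3 - 2/2 + 3/2)) + 1)*5 = ((9 + (-2 + 3 - 2*½ + 3*(½))) + 1)*5 = ((9 + (-2 + 3 - 1 + 3/2)) + 1)*5 = ((9 + 3/2) + 1)*5 = (21/2 + 1)*5 = (23/2)*5 = 115/2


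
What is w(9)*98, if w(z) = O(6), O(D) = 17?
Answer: 1666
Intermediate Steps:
w(z) = 17
w(9)*98 = 17*98 = 1666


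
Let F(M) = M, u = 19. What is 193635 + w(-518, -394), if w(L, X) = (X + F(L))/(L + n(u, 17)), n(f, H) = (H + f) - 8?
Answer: 47441031/245 ≈ 1.9364e+5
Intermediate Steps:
n(f, H) = -8 + H + f
w(L, X) = (L + X)/(28 + L) (w(L, X) = (X + L)/(L + (-8 + 17 + 19)) = (L + X)/(L + 28) = (L + X)/(28 + L))
193635 + w(-518, -394) = 193635 + (-518 - 394)/(28 - 518) = 193635 - 912/(-490) = 193635 - 1/490*(-912) = 193635 + 456/245 = 47441031/245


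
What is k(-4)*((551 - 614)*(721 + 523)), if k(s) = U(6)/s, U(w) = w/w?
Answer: 19593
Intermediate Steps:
U(w) = 1
k(s) = 1/s
k(-4)*((551 - 614)*(721 + 523)) = ((551 - 614)*(721 + 523))/(-4) = -(-63)*1244/4 = -¼*(-78372) = 19593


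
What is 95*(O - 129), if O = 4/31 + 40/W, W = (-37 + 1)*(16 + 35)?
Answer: -174231425/14229 ≈ -12245.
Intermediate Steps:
W = -1836 (W = -36*51 = -1836)
O = 1526/14229 (O = 4/31 + 40/(-1836) = 4*(1/31) + 40*(-1/1836) = 4/31 - 10/459 = 1526/14229 ≈ 0.10725)
95*(O - 129) = 95*(1526/14229 - 129) = 95*(-1834015/14229) = -174231425/14229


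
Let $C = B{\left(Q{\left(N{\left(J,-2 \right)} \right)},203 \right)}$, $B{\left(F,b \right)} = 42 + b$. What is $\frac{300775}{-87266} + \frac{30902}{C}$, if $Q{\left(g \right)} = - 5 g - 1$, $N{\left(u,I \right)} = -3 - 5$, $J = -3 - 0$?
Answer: $\frac{2623004057}{21380170} \approx 122.68$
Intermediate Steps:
$J = -3$ ($J = -3 + 0 = -3$)
$N{\left(u,I \right)} = -8$
$Q{\left(g \right)} = -1 - 5 g$
$C = 245$ ($C = 42 + 203 = 245$)
$\frac{300775}{-87266} + \frac{30902}{C} = \frac{300775}{-87266} + \frac{30902}{245} = 300775 \left(- \frac{1}{87266}\right) + 30902 \cdot \frac{1}{245} = - \frac{300775}{87266} + \frac{30902}{245} = \frac{2623004057}{21380170}$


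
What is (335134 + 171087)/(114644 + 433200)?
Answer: 506221/547844 ≈ 0.92402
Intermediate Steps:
(335134 + 171087)/(114644 + 433200) = 506221/547844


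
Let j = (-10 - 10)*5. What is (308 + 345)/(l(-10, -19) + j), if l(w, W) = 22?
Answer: -653/78 ≈ -8.3718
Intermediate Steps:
j = -100 (j = -20*5 = -100)
(308 + 345)/(l(-10, -19) + j) = (308 + 345)/(22 - 100) = 653/(-78) = 653*(-1/78) = -653/78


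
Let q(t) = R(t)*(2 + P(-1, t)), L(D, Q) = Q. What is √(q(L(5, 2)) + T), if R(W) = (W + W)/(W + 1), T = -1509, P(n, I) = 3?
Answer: I*√13521/3 ≈ 38.76*I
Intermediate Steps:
R(W) = 2*W/(1 + W) (R(W) = (2*W)/(1 + W) = 2*W/(1 + W))
q(t) = 10*t/(1 + t) (q(t) = (2*t/(1 + t))*(2 + 3) = (2*t/(1 + t))*5 = 10*t/(1 + t))
√(q(L(5, 2)) + T) = √(10*2/(1 + 2) - 1509) = √(10*2/3 - 1509) = √(10*2*(⅓) - 1509) = √(20/3 - 1509) = √(-4507/3) = I*√13521/3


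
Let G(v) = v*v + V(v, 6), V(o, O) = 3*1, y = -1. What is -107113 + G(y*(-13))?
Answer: -106941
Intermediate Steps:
V(o, O) = 3
G(v) = 3 + v² (G(v) = v*v + 3 = v² + 3 = 3 + v²)
-107113 + G(y*(-13)) = -107113 + (3 + (-1*(-13))²) = -107113 + (3 + 13²) = -107113 + (3 + 169) = -107113 + 172 = -106941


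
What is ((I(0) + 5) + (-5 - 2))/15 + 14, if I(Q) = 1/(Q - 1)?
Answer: 69/5 ≈ 13.800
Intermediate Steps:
I(Q) = 1/(-1 + Q)
((I(0) + 5) + (-5 - 2))/15 + 14 = ((1/(-1 + 0) + 5) + (-5 - 2))/15 + 14 = ((1/(-1) + 5) - 7)/15 + 14 = ((-1 + 5) - 7)/15 + 14 = (4 - 7)/15 + 14 = (1/15)*(-3) + 14 = -1/5 + 14 = 69/5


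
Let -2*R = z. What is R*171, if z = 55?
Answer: -9405/2 ≈ -4702.5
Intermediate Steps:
R = -55/2 (R = -½*55 = -55/2 ≈ -27.500)
R*171 = -55/2*171 = -9405/2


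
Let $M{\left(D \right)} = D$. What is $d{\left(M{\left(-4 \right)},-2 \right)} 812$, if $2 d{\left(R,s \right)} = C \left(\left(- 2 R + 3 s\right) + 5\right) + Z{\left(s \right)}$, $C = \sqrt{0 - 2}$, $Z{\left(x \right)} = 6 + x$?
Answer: $1624 + 2842 i \sqrt{2} \approx 1624.0 + 4019.2 i$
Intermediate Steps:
$C = i \sqrt{2}$ ($C = \sqrt{-2} = i \sqrt{2} \approx 1.4142 i$)
$d{\left(R,s \right)} = 3 + \frac{s}{2} + \frac{i \sqrt{2} \left(5 - 2 R + 3 s\right)}{2}$ ($d{\left(R,s \right)} = \frac{i \sqrt{2} \left(\left(- 2 R + 3 s\right) + 5\right) + \left(6 + s\right)}{2} = \frac{i \sqrt{2} \left(5 - 2 R + 3 s\right) + \left(6 + s\right)}{2} = \frac{6 + s + i \sqrt{2} \left(5 - 2 R + 3 s\right)}{2} = 3 + \frac{s}{2} + \frac{i \sqrt{2} \left(5 - 2 R + 3 s\right)}{2}$)
$d{\left(M{\left(-4 \right)},-2 \right)} 812 = \left(3 + \frac{1}{2} \left(-2\right) + \frac{5 i \sqrt{2}}{2} - i \left(-4\right) \sqrt{2} + \frac{3}{2} i \left(-2\right) \sqrt{2}\right) 812 = \left(3 - 1 + \frac{5 i \sqrt{2}}{2} + 4 i \sqrt{2} - 3 i \sqrt{2}\right) 812 = \left(2 + \frac{7 i \sqrt{2}}{2}\right) 812 = 1624 + 2842 i \sqrt{2}$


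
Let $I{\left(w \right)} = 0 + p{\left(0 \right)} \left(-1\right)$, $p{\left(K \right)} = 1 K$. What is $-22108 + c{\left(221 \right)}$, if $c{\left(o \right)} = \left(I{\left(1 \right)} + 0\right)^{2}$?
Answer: $-22108$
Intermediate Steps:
$p{\left(K \right)} = K$
$I{\left(w \right)} = 0$ ($I{\left(w \right)} = 0 + 0 \left(-1\right) = 0 + 0 = 0$)
$c{\left(o \right)} = 0$ ($c{\left(o \right)} = \left(0 + 0\right)^{2} = 0^{2} = 0$)
$-22108 + c{\left(221 \right)} = -22108 + 0 = -22108$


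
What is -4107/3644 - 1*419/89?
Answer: -1892359/324316 ≈ -5.8349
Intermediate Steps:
-4107/3644 - 1*419/89 = -4107*1/3644 - 419*1/89 = -4107/3644 - 419/89 = -1892359/324316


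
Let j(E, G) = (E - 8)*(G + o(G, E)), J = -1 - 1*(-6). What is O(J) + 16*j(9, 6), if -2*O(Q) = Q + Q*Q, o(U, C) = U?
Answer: 177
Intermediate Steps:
J = 5 (J = -1 + 6 = 5)
j(E, G) = 2*G*(-8 + E) (j(E, G) = (E - 8)*(G + G) = (-8 + E)*(2*G) = 2*G*(-8 + E))
O(Q) = -Q/2 - Q**2/2 (O(Q) = -(Q + Q*Q)/2 = -(Q + Q**2)/2 = -Q/2 - Q**2/2)
O(J) + 16*j(9, 6) = -1/2*5*(1 + 5) + 16*(2*6*(-8 + 9)) = -1/2*5*6 + 16*(2*6*1) = -15 + 16*12 = -15 + 192 = 177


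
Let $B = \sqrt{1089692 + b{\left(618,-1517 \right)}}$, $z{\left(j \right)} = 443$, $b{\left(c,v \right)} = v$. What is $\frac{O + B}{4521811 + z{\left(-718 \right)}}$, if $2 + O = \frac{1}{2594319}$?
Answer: $- \frac{5188637}{11732169475026} + \frac{5 \sqrt{43527}}{4522254} \approx 0.00023023$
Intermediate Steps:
$O = - \frac{5188637}{2594319}$ ($O = -2 + \frac{1}{2594319} = - \frac{5188637}{2594319} \approx -2.0$)
$B = 5 \sqrt{43527}$ ($B = \sqrt{1089692 - 1517} = \sqrt{1088175} = 5 \sqrt{43527} \approx 1043.2$)
$\frac{O + B}{4521811 + z{\left(-718 \right)}} = \frac{- \frac{5188637}{2594319} + 5 \sqrt{43527}}{4521811 + 443} = \frac{- \frac{5188637}{2594319} + 5 \sqrt{43527}}{4522254} = \left(- \frac{5188637}{2594319} + 5 \sqrt{43527}\right) \frac{1}{4522254} = - \frac{5188637}{11732169475026} + \frac{5 \sqrt{43527}}{4522254}$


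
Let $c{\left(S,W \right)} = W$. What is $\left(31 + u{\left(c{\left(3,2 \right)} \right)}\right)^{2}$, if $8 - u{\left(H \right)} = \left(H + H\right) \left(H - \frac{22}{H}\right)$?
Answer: $5625$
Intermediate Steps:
$u{\left(H \right)} = 8 - 2 H \left(H - \frac{22}{H}\right)$ ($u{\left(H \right)} = 8 - \left(H + H\right) \left(H - \frac{22}{H}\right) = 8 - 2 H \left(H - \frac{22}{H}\right)$)
$\left(31 + u{\left(c{\left(3,2 \right)} \right)}\right)^{2} = \left(31 + \left(52 - 2 \cdot 2^{2}\right)\right)^{2} = \left(31 + \left(52 - 8\right)\right)^{2} = \left(31 + 44\right)^{2} = 75^{2} = 5625$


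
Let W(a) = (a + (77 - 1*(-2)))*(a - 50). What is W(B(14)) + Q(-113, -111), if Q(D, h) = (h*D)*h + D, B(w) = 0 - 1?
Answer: -1396364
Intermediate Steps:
B(w) = -1
Q(D, h) = D + D*h² (Q(D, h) = (D*h)*h + D = D*h² + D = D + D*h²)
W(a) = (-50 + a)*(79 + a) (W(a) = (a + (77 + 2))*(-50 + a) = (a + 79)*(-50 + a) = (79 + a)*(-50 + a) = (-50 + a)*(79 + a))
W(B(14)) + Q(-113, -111) = (-3950 + (-1)² + 29*(-1)) - 113*(1 + (-111)²) = (-3950 + 1 - 29) - 113*(1 + 12321) = -3978 - 113*12322 = -3978 - 1392386 = -1396364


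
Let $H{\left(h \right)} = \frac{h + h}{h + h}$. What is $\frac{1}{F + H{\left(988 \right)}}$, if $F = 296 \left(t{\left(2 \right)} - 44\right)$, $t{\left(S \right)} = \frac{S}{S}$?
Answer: $- \frac{1}{12727} \approx -7.8573 \cdot 10^{-5}$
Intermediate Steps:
$t{\left(S \right)} = 1$
$H{\left(h \right)} = 1$ ($H{\left(h \right)} = \frac{2 h}{2 h} = 2 h \frac{1}{2 h} = 1$)
$F = -12728$ ($F = 296 \left(1 - 44\right) = 296 \left(-43\right) = -12728$)
$\frac{1}{F + H{\left(988 \right)}} = \frac{1}{-12728 + 1} = \frac{1}{-12727} = - \frac{1}{12727}$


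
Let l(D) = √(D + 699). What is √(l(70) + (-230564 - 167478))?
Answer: √(-398042 + √769) ≈ 630.88*I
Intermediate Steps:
l(D) = √(699 + D)
√(l(70) + (-230564 - 167478)) = √(√(699 + 70) + (-230564 - 167478)) = √(√769 - 398042) = √(-398042 + √769)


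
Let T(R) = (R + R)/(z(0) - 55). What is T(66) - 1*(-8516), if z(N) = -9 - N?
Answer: 136223/16 ≈ 8513.9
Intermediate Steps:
T(R) = -R/32 (T(R) = (R + R)/((-9 - 1*0) - 55) = (2*R)/((-9 + 0) - 55) = (2*R)/(-9 - 55) = (2*R)/(-64) = (2*R)*(-1/64) = -R/32)
T(66) - 1*(-8516) = -1/32*66 - 1*(-8516) = -33/16 + 8516 = 136223/16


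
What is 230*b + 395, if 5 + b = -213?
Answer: -49745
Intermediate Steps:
b = -218 (b = -5 - 213 = -218)
230*b + 395 = 230*(-218) + 395 = -50140 + 395 = -49745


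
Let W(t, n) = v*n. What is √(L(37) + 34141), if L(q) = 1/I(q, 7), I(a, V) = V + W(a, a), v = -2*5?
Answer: √37179546/33 ≈ 184.77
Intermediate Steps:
v = -10
W(t, n) = -10*n
I(a, V) = V - 10*a
L(q) = 1/(7 - 10*q)
√(L(37) + 34141) = √(1/(7 - 10*37) + 34141) = √(1/(7 - 370) + 34141) = √(1/(-363) + 34141) = √(-1/363 + 34141) = √(12393182/363) = √37179546/33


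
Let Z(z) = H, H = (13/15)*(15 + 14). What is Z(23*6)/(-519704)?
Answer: -377/7795560 ≈ -4.8361e-5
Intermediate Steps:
H = 377/15 (H = (13*(1/15))*29 = (13/15)*29 = 377/15 ≈ 25.133)
Z(z) = 377/15
Z(23*6)/(-519704) = (377/15)/(-519704) = (377/15)*(-1/519704) = -377/7795560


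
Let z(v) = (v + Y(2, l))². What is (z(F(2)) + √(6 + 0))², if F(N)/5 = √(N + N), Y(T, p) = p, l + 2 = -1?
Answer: (49 + √6)² ≈ 2647.1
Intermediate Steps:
l = -3 (l = -2 - 1 = -3)
F(N) = 5*√2*√N (F(N) = 5*√(N + N) = 5*√(2*N) = 5*(√2*√N) = 5*√2*√N)
z(v) = (-3 + v)² (z(v) = (v - 3)² = (-3 + v)²)
(z(F(2)) + √(6 + 0))² = ((-3 + 5*√2*√2)² + √(6 + 0))² = ((-3 + 10)² + √6)² = (7² + √6)² = (49 + √6)²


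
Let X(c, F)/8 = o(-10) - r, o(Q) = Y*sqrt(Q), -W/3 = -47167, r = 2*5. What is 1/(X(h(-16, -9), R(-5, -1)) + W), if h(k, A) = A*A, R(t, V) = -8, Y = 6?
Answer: 141421/19999922281 - 48*I*sqrt(10)/19999922281 ≈ 7.0711e-6 - 7.5895e-9*I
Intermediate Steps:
r = 10
W = 141501 (W = -3*(-47167) = 141501)
o(Q) = 6*sqrt(Q)
h(k, A) = A**2
X(c, F) = -80 + 48*I*sqrt(10) (X(c, F) = 8*(6*sqrt(-10) - 1*10) = 8*(6*(I*sqrt(10)) - 10) = 8*(6*I*sqrt(10) - 10) = 8*(-10 + 6*I*sqrt(10)) = -80 + 48*I*sqrt(10))
1/(X(h(-16, -9), R(-5, -1)) + W) = 1/((-80 + 48*I*sqrt(10)) + 141501) = 1/(141421 + 48*I*sqrt(10))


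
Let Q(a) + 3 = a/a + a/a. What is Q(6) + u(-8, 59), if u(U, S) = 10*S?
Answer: 589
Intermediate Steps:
Q(a) = -1 (Q(a) = -3 + (a/a + a/a) = -3 + (1 + 1) = -3 + 2 = -1)
Q(6) + u(-8, 59) = -1 + 10*59 = -1 + 590 = 589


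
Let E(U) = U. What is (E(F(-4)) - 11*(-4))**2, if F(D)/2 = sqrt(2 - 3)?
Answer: 1932 + 176*I ≈ 1932.0 + 176.0*I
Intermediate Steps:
F(D) = 2*I (F(D) = 2*sqrt(2 - 3) = 2*sqrt(-1) = 2*I)
(E(F(-4)) - 11*(-4))**2 = (2*I - 11*(-4))**2 = (2*I + 44)**2 = (44 + 2*I)**2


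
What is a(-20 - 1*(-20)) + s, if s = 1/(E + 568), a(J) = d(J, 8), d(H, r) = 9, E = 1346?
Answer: 17227/1914 ≈ 9.0005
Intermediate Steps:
a(J) = 9
s = 1/1914 (s = 1/(1346 + 568) = 1/1914 ≈ 0.00052247)
a(-20 - 1*(-20)) + s = 9 + 1/1914 = 17227/1914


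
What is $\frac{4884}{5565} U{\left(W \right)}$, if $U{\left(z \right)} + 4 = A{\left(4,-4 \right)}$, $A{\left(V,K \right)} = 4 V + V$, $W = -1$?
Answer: $\frac{26048}{1855} \approx 14.042$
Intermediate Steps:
$A{\left(V,K \right)} = 5 V$
$U{\left(z \right)} = 16$ ($U{\left(z \right)} = -4 + 5 \cdot 4 = -4 + 20 = 16$)
$\frac{4884}{5565} U{\left(W \right)} = \frac{4884}{5565} \cdot 16 = 4884 \cdot \frac{1}{5565} \cdot 16 = \frac{1628}{1855} \cdot 16 = \frac{26048}{1855}$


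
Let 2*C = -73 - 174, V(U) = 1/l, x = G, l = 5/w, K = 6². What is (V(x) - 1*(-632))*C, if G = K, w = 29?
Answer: -787683/10 ≈ -78768.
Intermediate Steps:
K = 36
G = 36
l = 5/29 ≈ 0.17241
x = 36
V(U) = 29/5 (V(U) = 1/(5/29) = 29/5)
C = -247/2 (C = (-73 - 174)/2 = (½)*(-247) = -247/2 ≈ -123.50)
(V(x) - 1*(-632))*C = (29/5 - 1*(-632))*(-247/2) = (29/5 + 632)*(-247/2) = (3189/5)*(-247/2) = -787683/10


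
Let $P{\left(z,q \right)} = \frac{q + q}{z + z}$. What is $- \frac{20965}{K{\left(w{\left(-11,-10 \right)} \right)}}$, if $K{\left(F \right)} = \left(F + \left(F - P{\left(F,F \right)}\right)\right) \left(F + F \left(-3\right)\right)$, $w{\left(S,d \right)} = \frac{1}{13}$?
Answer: $- \frac{3543085}{22} \approx -1.6105 \cdot 10^{5}$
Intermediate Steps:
$w{\left(S,d \right)} = \frac{1}{13}$
$P{\left(z,q \right)} = \frac{q}{z}$ ($P{\left(z,q \right)} = \frac{2 q}{2 z} = 2 q \frac{1}{2 z} = \frac{q}{z}$)
$K{\left(F \right)} = - 2 F \left(-1 + 2 F\right)$ ($K{\left(F \right)} = \left(F + \left(F - \frac{F}{F}\right)\right) \left(F + F \left(-3\right)\right) = \left(F + \left(F - 1\right)\right) \left(F - 3 F\right) = \left(F + \left(F - 1\right)\right) \left(- 2 F\right) = \left(F + \left(-1 + F\right)\right) \left(- 2 F\right) = \left(-1 + 2 F\right) \left(- 2 F\right) = - 2 F \left(-1 + 2 F\right)$)
$- \frac{20965}{K{\left(w{\left(-11,-10 \right)} \right)}} = - \frac{20965}{2 \cdot \frac{1}{13} \left(1 - \frac{2}{13}\right)} = - \frac{20965}{2 \cdot \frac{1}{13} \cdot \frac{11}{13}} = - \frac{20965}{\frac{22}{169}} = \left(-20965\right) \frac{169}{22} = - \frac{3543085}{22}$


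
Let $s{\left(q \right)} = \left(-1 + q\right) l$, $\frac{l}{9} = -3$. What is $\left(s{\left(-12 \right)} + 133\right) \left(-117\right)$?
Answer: $-56628$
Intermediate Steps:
$l = -27$ ($l = 9 \left(-3\right) = -27$)
$s{\left(q \right)} = 27 - 27 q$ ($s{\left(q \right)} = \left(-1 + q\right) \left(-27\right) = 27 - 27 q$)
$\left(s{\left(-12 \right)} + 133\right) \left(-117\right) = \left(\left(27 - -324\right) + 133\right) \left(-117\right) = \left(\left(27 + 324\right) + 133\right) \left(-117\right) = \left(351 + 133\right) \left(-117\right) = 484 \left(-117\right) = -56628$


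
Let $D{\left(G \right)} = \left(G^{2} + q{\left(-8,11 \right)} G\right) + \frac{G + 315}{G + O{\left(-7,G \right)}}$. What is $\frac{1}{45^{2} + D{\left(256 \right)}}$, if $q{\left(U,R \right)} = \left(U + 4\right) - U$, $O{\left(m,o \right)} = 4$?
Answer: $\frac{260}{17832671} \approx 1.458 \cdot 10^{-5}$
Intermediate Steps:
$q{\left(U,R \right)} = 4$ ($q{\left(U,R \right)} = \left(4 + U\right) - U = 4$)
$D{\left(G \right)} = G^{2} + 4 G + \frac{315 + G}{4 + G}$ ($D{\left(G \right)} = \left(G^{2} + 4 G\right) + \frac{G + 315}{G + 4} = \left(G^{2} + 4 G\right) + \frac{315 + G}{4 + G} = G^{2} + 4 G + \frac{315 + G}{4 + G}$)
$\frac{1}{45^{2} + D{\left(256 \right)}} = \frac{1}{45^{2} + \frac{315 + 256^{3} + 8 \cdot 256^{2} + 17 \cdot 256}{4 + 256}} = \frac{1}{2025 + \frac{315 + 16777216 + 8 \cdot 65536 + 4352}{260}} = \frac{1}{2025 + \frac{315 + 16777216 + 524288 + 4352}{260}} = \frac{1}{2025 + \frac{1}{260} \cdot 17306171} = \frac{1}{2025 + \frac{17306171}{260}} = \frac{1}{\frac{17832671}{260}} = \frac{260}{17832671}$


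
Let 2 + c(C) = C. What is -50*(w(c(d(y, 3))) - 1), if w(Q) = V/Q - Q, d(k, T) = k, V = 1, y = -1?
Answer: -250/3 ≈ -83.333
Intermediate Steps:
c(C) = -2 + C
w(Q) = 1/Q - Q
-50*(w(c(d(y, 3))) - 1) = -50*((1/(-2 - 1) - (-2 - 1)) - 1) = -50*((1/(-3) - 1*(-3)) - 1) = -50*((-⅓ + 3) - 1) = -50*(8/3 - 1) = -50*5/3 = -250/3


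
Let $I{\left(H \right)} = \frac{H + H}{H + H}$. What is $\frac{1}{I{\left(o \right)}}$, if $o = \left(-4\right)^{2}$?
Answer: $1$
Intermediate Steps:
$o = 16$
$I{\left(H \right)} = 1$ ($I{\left(H \right)} = \frac{2 H}{2 H} = 2 H \frac{1}{2 H} = 1$)
$\frac{1}{I{\left(o \right)}} = 1^{-1} = 1$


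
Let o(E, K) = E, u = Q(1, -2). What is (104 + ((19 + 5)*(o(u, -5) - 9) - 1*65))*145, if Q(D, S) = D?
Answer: -22185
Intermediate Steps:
u = 1
(104 + ((19 + 5)*(o(u, -5) - 9) - 1*65))*145 = (104 + ((19 + 5)*(1 - 9) - 1*65))*145 = (104 + (24*(-8) - 65))*145 = (104 + (-192 - 65))*145 = (104 - 257)*145 = -153*145 = -22185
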